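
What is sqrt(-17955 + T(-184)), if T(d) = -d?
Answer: I*sqrt(17771) ≈ 133.31*I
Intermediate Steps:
sqrt(-17955 + T(-184)) = sqrt(-17955 - 1*(-184)) = sqrt(-17955 + 184) = sqrt(-17771) = I*sqrt(17771)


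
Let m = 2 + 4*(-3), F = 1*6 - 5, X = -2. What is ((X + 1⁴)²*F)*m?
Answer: -10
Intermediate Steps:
F = 1 (F = 6 - 5 = 1)
m = -10 (m = 2 - 12 = -10)
((X + 1⁴)²*F)*m = ((-2 + 1⁴)²*1)*(-10) = ((-2 + 1)²*1)*(-10) = ((-1)²*1)*(-10) = (1*1)*(-10) = 1*(-10) = -10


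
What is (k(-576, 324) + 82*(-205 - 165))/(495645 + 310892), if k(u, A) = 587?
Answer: -29753/806537 ≈ -0.036890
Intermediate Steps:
(k(-576, 324) + 82*(-205 - 165))/(495645 + 310892) = (587 + 82*(-205 - 165))/(495645 + 310892) = (587 + 82*(-370))/806537 = (587 - 30340)*(1/806537) = -29753*1/806537 = -29753/806537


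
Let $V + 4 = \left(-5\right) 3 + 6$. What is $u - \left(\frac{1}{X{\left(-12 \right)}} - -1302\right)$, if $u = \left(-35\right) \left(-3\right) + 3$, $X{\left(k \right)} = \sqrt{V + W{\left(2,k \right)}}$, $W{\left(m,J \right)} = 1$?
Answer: $-1194 + \frac{i \sqrt{3}}{6} \approx -1194.0 + 0.28868 i$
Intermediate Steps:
$V = -13$ ($V = -4 + \left(\left(-5\right) 3 + 6\right) = -4 + \left(-15 + 6\right) = -4 - 9 = -13$)
$X{\left(k \right)} = 2 i \sqrt{3}$ ($X{\left(k \right)} = \sqrt{-13 + 1} = \sqrt{-12} = 2 i \sqrt{3}$)
$u = 108$ ($u = 105 + 3 = 108$)
$u - \left(\frac{1}{X{\left(-12 \right)}} - -1302\right) = 108 - \left(\frac{1}{2 i \sqrt{3}} - -1302\right) = 108 - \left(- \frac{i \sqrt{3}}{6} + 1302\right) = 108 - \left(1302 - \frac{i \sqrt{3}}{6}\right) = -1194 + \frac{i \sqrt{3}}{6}$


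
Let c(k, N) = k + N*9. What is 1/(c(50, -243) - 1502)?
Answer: -1/3639 ≈ -0.00027480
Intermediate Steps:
c(k, N) = k + 9*N
1/(c(50, -243) - 1502) = 1/((50 + 9*(-243)) - 1502) = 1/((50 - 2187) - 1502) = 1/(-2137 - 1502) = 1/(-3639) = -1/3639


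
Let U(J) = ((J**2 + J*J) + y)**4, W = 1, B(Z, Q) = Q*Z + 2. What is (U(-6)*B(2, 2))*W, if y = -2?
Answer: 144060000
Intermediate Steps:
B(Z, Q) = 2 + Q*Z
U(J) = (-2 + 2*J**2)**4 (U(J) = ((J**2 + J*J) - 2)**4 = ((J**2 + J**2) - 2)**4 = (2*J**2 - 2)**4 = (-2 + 2*J**2)**4)
(U(-6)*B(2, 2))*W = ((16*(-1 + (-6)**2)**4)*(2 + 2*2))*1 = ((16*(-1 + 36)**4)*(2 + 4))*1 = ((16*35**4)*6)*1 = ((16*1500625)*6)*1 = (24010000*6)*1 = 144060000*1 = 144060000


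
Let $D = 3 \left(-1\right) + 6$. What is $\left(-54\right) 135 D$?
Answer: $-21870$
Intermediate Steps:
$D = 3$ ($D = -3 + 6 = 3$)
$\left(-54\right) 135 D = \left(-54\right) 135 \cdot 3 = \left(-7290\right) 3 = -21870$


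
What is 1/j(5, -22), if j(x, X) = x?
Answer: 1/5 ≈ 0.20000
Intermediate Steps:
1/j(5, -22) = 1/5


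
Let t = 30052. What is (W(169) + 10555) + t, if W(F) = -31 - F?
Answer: 40407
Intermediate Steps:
(W(169) + 10555) + t = ((-31 - 1*169) + 10555) + 30052 = ((-31 - 169) + 10555) + 30052 = (-200 + 10555) + 30052 = 10355 + 30052 = 40407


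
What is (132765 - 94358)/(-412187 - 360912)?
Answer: -38407/773099 ≈ -0.049679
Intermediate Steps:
(132765 - 94358)/(-412187 - 360912) = 38407/(-773099) = 38407*(-1/773099) = -38407/773099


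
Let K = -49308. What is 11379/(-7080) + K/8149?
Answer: -147276037/19231640 ≈ -7.6580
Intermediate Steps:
11379/(-7080) + K/8149 = 11379/(-7080) - 49308/8149 = 11379*(-1/7080) - 49308*1/8149 = -3793/2360 - 49308/8149 = -147276037/19231640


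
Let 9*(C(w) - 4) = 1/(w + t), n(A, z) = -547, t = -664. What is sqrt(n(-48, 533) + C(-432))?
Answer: I*sqrt(1467585922)/1644 ≈ 23.302*I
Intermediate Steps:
C(w) = 4 + 1/(9*(-664 + w)) (C(w) = 4 + 1/(9*(w - 664)) = 4 + 1/(9*(-664 + w)))
sqrt(n(-48, 533) + C(-432)) = sqrt(-547 + (-23903 + 36*(-432))/(9*(-664 - 432))) = sqrt(-547 + (1/9)*(-23903 - 15552)/(-1096)) = sqrt(-547 + (1/9)*(-1/1096)*(-39455)) = sqrt(-547 + 39455/9864) = sqrt(-5356153/9864) = I*sqrt(1467585922)/1644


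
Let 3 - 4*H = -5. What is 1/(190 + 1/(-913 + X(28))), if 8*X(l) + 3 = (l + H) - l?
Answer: 7305/1387942 ≈ 0.0052632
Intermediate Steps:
H = 2 (H = ¾ - ¼*(-5) = ¾ + 5/4 = 2)
X(l) = -⅛ (X(l) = -3/8 + ((l + 2) - l)/8 = -3/8 + ((2 + l) - l)/8 = -3/8 + (⅛)*2 = -3/8 + ¼ = -⅛)
1/(190 + 1/(-913 + X(28))) = 1/(190 + 1/(-913 - ⅛)) = 1/(190 + 1/(-7305/8)) = 1/(190 - 8/7305) = 1/(1387942/7305) = 7305/1387942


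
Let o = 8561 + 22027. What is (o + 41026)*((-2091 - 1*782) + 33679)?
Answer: 2206140884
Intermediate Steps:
o = 30588
(o + 41026)*((-2091 - 1*782) + 33679) = (30588 + 41026)*((-2091 - 1*782) + 33679) = 71614*((-2091 - 782) + 33679) = 71614*(-2873 + 33679) = 71614*30806 = 2206140884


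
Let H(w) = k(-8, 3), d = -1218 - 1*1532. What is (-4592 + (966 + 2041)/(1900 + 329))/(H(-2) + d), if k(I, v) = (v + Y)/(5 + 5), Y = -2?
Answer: 102325610/61295271 ≈ 1.6694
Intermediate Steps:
d = -2750 (d = -1218 - 1532 = -2750)
k(I, v) = -⅕ + v/10 (k(I, v) = (v - 2)/(5 + 5) = (-2 + v)/10 = (-2 + v)*(⅒) = -⅕ + v/10)
H(w) = ⅒ (H(w) = -⅕ + (⅒)*3 = -⅕ + 3/10 = ⅒)
(-4592 + (966 + 2041)/(1900 + 329))/(H(-2) + d) = (-4592 + (966 + 2041)/(1900 + 329))/(⅒ - 2750) = (-4592 + 3007/2229)/(-27499/10) = (-4592 + 3007*(1/2229))*(-10/27499) = (-4592 + 3007/2229)*(-10/27499) = -10232561/2229*(-10/27499) = 102325610/61295271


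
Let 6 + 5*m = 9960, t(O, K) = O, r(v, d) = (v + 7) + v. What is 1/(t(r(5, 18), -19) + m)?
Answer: 5/10039 ≈ 0.00049806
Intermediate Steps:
r(v, d) = 7 + 2*v (r(v, d) = (7 + v) + v = 7 + 2*v)
m = 9954/5 (m = -6/5 + (1/5)*9960 = -6/5 + 1992 = 9954/5 ≈ 1990.8)
1/(t(r(5, 18), -19) + m) = 1/((7 + 2*5) + 9954/5) = 1/((7 + 10) + 9954/5) = 1/(17 + 9954/5) = 1/(10039/5) = 5/10039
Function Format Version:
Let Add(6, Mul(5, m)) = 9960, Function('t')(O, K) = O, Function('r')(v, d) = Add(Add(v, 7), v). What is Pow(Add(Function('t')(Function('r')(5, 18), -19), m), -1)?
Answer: Rational(5, 10039) ≈ 0.00049806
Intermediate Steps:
Function('r')(v, d) = Add(7, Mul(2, v)) (Function('r')(v, d) = Add(Add(7, v), v) = Add(7, Mul(2, v)))
m = Rational(9954, 5) (m = Add(Rational(-6, 5), Mul(Rational(1, 5), 9960)) = Add(Rational(-6, 5), 1992) = Rational(9954, 5) ≈ 1990.8)
Pow(Add(Function('t')(Function('r')(5, 18), -19), m), -1) = Pow(Add(Add(7, Mul(2, 5)), Rational(9954, 5)), -1) = Pow(Add(Add(7, 10), Rational(9954, 5)), -1) = Pow(Add(17, Rational(9954, 5)), -1) = Pow(Rational(10039, 5), -1) = Rational(5, 10039)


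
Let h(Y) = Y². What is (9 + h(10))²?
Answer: 11881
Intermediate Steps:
(9 + h(10))² = (9 + 10²)² = (9 + 100)² = 109² = 11881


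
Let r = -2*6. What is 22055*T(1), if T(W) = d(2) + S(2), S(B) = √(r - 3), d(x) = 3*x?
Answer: 132330 + 22055*I*√15 ≈ 1.3233e+5 + 85419.0*I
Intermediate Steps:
r = -12
S(B) = I*√15 (S(B) = √(-12 - 3) = √(-15) = I*√15)
T(W) = 6 + I*√15 (T(W) = 3*2 + I*√15 = 6 + I*√15)
22055*T(1) = 22055*(6 + I*√15) = 132330 + 22055*I*√15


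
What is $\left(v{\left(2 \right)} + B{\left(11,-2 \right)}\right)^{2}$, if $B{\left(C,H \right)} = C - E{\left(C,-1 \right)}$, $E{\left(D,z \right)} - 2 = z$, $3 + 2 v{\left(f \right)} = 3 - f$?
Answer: $81$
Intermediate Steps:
$v{\left(f \right)} = - \frac{f}{2}$ ($v{\left(f \right)} = - \frac{3}{2} + \frac{3 - f}{2} = - \frac{3}{2} - \left(- \frac{3}{2} + \frac{f}{2}\right) = - \frac{f}{2}$)
$E{\left(D,z \right)} = 2 + z$
$B{\left(C,H \right)} = -1 + C$ ($B{\left(C,H \right)} = C - \left(2 - 1\right) = C - 1 = -1 + C$)
$\left(v{\left(2 \right)} + B{\left(11,-2 \right)}\right)^{2} = \left(\left(- \frac{1}{2}\right) 2 + \left(-1 + 11\right)\right)^{2} = \left(-1 + 10\right)^{2} = 9^{2} = 81$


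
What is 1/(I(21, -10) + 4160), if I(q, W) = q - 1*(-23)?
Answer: 1/4204 ≈ 0.00023787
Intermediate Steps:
I(q, W) = 23 + q (I(q, W) = q + 23 = 23 + q)
1/(I(21, -10) + 4160) = 1/((23 + 21) + 4160) = 1/(44 + 4160) = 1/4204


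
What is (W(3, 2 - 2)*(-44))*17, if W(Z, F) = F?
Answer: 0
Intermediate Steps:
(W(3, 2 - 2)*(-44))*17 = ((2 - 2)*(-44))*17 = (0*(-44))*17 = 0*17 = 0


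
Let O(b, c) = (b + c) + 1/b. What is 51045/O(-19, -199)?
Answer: -323285/1381 ≈ -234.09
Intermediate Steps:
O(b, c) = b + c + 1/b
51045/O(-19, -199) = 51045/(-19 - 199 + 1/(-19)) = 51045/(-19 - 199 - 1/19) = 51045/(-4143/19) = 51045*(-19/4143) = -323285/1381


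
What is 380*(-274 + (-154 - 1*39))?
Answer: -177460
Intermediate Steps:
380*(-274 + (-154 - 1*39)) = 380*(-274 + (-154 - 39)) = 380*(-274 - 193) = 380*(-467) = -177460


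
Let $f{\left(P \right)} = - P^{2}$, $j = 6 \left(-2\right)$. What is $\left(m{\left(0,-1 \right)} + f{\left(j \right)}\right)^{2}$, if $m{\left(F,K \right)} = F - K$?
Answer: $20449$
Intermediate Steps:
$j = -12$
$\left(m{\left(0,-1 \right)} + f{\left(j \right)}\right)^{2} = \left(\left(0 - -1\right) - \left(-12\right)^{2}\right)^{2} = \left(\left(0 + 1\right) - 144\right)^{2} = \left(1 - 144\right)^{2} = \left(-143\right)^{2} = 20449$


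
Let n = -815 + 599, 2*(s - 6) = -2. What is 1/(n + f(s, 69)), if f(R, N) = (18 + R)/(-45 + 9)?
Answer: -36/7799 ≈ -0.0046160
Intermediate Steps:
s = 5 (s = 6 + (½)*(-2) = 6 - 1 = 5)
f(R, N) = -½ - R/36 (f(R, N) = (18 + R)/(-36) = (18 + R)*(-1/36) = -½ - R/36)
n = -216
1/(n + f(s, 69)) = 1/(-216 + (-½ - 1/36*5)) = 1/(-216 + (-½ - 5/36)) = 1/(-216 - 23/36) = 1/(-7799/36) = -36/7799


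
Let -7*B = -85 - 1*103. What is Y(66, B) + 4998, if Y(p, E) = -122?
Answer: 4876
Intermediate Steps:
B = 188/7 (B = -(-85 - 1*103)/7 = -(-85 - 103)/7 = -1/7*(-188) = 188/7 ≈ 26.857)
Y(66, B) + 4998 = -122 + 4998 = 4876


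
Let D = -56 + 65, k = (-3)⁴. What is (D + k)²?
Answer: 8100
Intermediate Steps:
k = 81
D = 9
(D + k)² = (9 + 81)² = 90² = 8100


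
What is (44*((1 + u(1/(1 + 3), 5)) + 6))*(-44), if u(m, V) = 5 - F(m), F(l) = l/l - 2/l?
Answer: -36784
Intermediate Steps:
F(l) = 1 - 2/l
u(m, V) = 5 - (-2 + m)/m
(44*((1 + u(1/(1 + 3), 5)) + 6))*(-44) = (44*((1 + (4 + 2/(1/(1 + 3)))) + 6))*(-44) = (44*((1 + (4 + 2/(1/4))) + 6))*(-44) = (44*((1 + (4 + 2/(¼))) + 6))*(-44) = (44*((1 + (4 + 2*4)) + 6))*(-44) = (44*((1 + (4 + 8)) + 6))*(-44) = (44*((1 + 12) + 6))*(-44) = (44*(13 + 6))*(-44) = (44*19)*(-44) = 836*(-44) = -36784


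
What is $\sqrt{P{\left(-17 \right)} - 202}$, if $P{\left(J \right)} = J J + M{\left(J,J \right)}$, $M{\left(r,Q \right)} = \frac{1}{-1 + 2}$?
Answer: $2 \sqrt{22} \approx 9.3808$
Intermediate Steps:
$M{\left(r,Q \right)} = 1$ ($M{\left(r,Q \right)} = 1^{-1} = 1$)
$P{\left(J \right)} = 1 + J^{2}$ ($P{\left(J \right)} = J J + 1 = J^{2} + 1 = 1 + J^{2}$)
$\sqrt{P{\left(-17 \right)} - 202} = \sqrt{\left(1 + \left(-17\right)^{2}\right) - 202} = \sqrt{\left(1 + 289\right) - 202} = \sqrt{290 - 202} = \sqrt{88} = 2 \sqrt{22}$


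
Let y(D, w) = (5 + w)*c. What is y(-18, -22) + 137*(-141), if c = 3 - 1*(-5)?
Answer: -19453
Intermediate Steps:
c = 8 (c = 3 + 5 = 8)
y(D, w) = 40 + 8*w (y(D, w) = (5 + w)*8 = 40 + 8*w)
y(-18, -22) + 137*(-141) = (40 + 8*(-22)) + 137*(-141) = (40 - 176) - 19317 = -136 - 19317 = -19453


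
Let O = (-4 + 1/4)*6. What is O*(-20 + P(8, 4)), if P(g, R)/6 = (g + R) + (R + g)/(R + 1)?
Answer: -1494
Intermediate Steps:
P(g, R) = 6*R + 6*g + 6*(R + g)/(1 + R) (P(g, R) = 6*((g + R) + (R + g)/(R + 1)) = 6*((R + g) + (R + g)/(1 + R)) = 6*(R + g + (R + g)/(1 + R)) = 6*R + 6*g + 6*(R + g)/(1 + R))
O = -45/2 (O = (-4 + ¼)*6 = -15/4*6 = -45/2 ≈ -22.500)
O*(-20 + P(8, 4)) = -45*(-20 + 6*(4² + 2*4 + 2*8 + 4*8)/(1 + 4))/2 = -45*(-20 + 6*(16 + 8 + 16 + 32)/5)/2 = -45*(-20 + 6*(⅕)*72)/2 = -45*(-20 + 432/5)/2 = -45/2*332/5 = -1494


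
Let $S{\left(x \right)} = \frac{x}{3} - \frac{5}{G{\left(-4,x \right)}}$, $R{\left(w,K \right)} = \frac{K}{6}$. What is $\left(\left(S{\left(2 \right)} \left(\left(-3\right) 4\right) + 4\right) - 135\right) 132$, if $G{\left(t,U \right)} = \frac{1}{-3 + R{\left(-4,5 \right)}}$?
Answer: $-35508$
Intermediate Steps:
$R{\left(w,K \right)} = \frac{K}{6}$ ($R{\left(w,K \right)} = K \frac{1}{6} = \frac{K}{6}$)
$G{\left(t,U \right)} = - \frac{6}{13}$ ($G{\left(t,U \right)} = \frac{1}{-3 + \frac{1}{6} \cdot 5} = \frac{1}{-3 + \frac{5}{6}} = \frac{1}{- \frac{13}{6}} = - \frac{6}{13}$)
$S{\left(x \right)} = \frac{65}{6} + \frac{x}{3}$ ($S{\left(x \right)} = \frac{x}{3} - \frac{5}{- \frac{6}{13}} = x \frac{1}{3} - - \frac{65}{6} = \frac{x}{3} + \frac{65}{6} = \frac{65}{6} + \frac{x}{3}$)
$\left(\left(S{\left(2 \right)} \left(\left(-3\right) 4\right) + 4\right) - 135\right) 132 = \left(\left(\left(\frac{65}{6} + \frac{1}{3} \cdot 2\right) \left(\left(-3\right) 4\right) + 4\right) - 135\right) 132 = \left(\left(\left(\frac{65}{6} + \frac{2}{3}\right) \left(-12\right) + 4\right) - 135\right) 132 = \left(\left(\frac{23}{2} \left(-12\right) + 4\right) - 135\right) 132 = \left(\left(-138 + 4\right) - 135\right) 132 = \left(-134 - 135\right) 132 = \left(-269\right) 132 = -35508$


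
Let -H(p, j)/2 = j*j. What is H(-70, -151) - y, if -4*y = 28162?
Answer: -77123/2 ≈ -38562.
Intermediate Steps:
y = -14081/2 (y = -1/4*28162 = -14081/2 ≈ -7040.5)
H(p, j) = -2*j**2 (H(p, j) = -2*j*j = -2*j**2)
H(-70, -151) - y = -2*(-151)**2 - 1*(-14081/2) = -2*22801 + 14081/2 = -45602 + 14081/2 = -77123/2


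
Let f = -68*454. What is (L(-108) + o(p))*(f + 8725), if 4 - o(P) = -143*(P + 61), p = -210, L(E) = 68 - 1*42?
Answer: 471221719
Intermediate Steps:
L(E) = 26 (L(E) = 68 - 42 = 26)
o(P) = 8727 + 143*P (o(P) = 4 - (-143)*(P + 61) = 4 - (-143)*(61 + P) = 4 - (-8723 - 143*P) = 4 + (8723 + 143*P) = 8727 + 143*P)
f = -30872
(L(-108) + o(p))*(f + 8725) = (26 + (8727 + 143*(-210)))*(-30872 + 8725) = (26 + (8727 - 30030))*(-22147) = (26 - 21303)*(-22147) = -21277*(-22147) = 471221719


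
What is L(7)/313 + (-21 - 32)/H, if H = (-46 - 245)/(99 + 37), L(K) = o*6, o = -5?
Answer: 2247374/91083 ≈ 24.674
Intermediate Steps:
L(K) = -30 (L(K) = -5*6 = -30)
H = -291/136 ≈ -2.1397
L(7)/313 + (-21 - 32)/H = -30/313 + (-21 - 32)/(-291/136) = -30*1/313 - 53*(-136/291) = -30/313 + 7208/291 = 2247374/91083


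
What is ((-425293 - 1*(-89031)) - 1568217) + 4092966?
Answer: 2188487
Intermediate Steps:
((-425293 - 1*(-89031)) - 1568217) + 4092966 = ((-425293 + 89031) - 1568217) + 4092966 = (-336262 - 1568217) + 4092966 = -1904479 + 4092966 = 2188487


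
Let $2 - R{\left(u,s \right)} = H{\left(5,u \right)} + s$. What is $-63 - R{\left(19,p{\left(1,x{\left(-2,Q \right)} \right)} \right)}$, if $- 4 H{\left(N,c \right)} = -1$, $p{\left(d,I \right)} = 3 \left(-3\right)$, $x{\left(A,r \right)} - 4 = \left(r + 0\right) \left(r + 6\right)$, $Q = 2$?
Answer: $- \frac{295}{4} \approx -73.75$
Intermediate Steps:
$x{\left(A,r \right)} = 4 + r \left(6 + r\right)$ ($x{\left(A,r \right)} = 4 + \left(r + 0\right) \left(r + 6\right) = 4 + r \left(6 + r\right)$)
$p{\left(d,I \right)} = -9$
$H{\left(N,c \right)} = \frac{1}{4}$ ($H{\left(N,c \right)} = \left(- \frac{1}{4}\right) \left(-1\right) = \frac{1}{4}$)
$R{\left(u,s \right)} = \frac{7}{4} - s$ ($R{\left(u,s \right)} = 2 - \left(\frac{1}{4} + s\right) = \frac{7}{4} - s$)
$-63 - R{\left(19,p{\left(1,x{\left(-2,Q \right)} \right)} \right)} = -63 - \left(\frac{7}{4} - -9\right) = -63 - \left(\frac{7}{4} + 9\right) = -63 - \frac{43}{4} = - \frac{295}{4}$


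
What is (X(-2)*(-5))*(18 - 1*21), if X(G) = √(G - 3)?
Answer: 15*I*√5 ≈ 33.541*I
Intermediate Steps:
X(G) = √(-3 + G)
(X(-2)*(-5))*(18 - 1*21) = (√(-3 - 2)*(-5))*(18 - 1*21) = (√(-5)*(-5))*(18 - 21) = ((I*√5)*(-5))*(-3) = -5*I*√5*(-3) = 15*I*√5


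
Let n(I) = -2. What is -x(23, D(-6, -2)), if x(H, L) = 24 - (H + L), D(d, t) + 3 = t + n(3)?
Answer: -8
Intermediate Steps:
D(d, t) = -5 + t (D(d, t) = -3 + (t - 2) = -3 + (-2 + t) = -5 + t)
x(H, L) = 24 - H - L (x(H, L) = 24 + (-H - L) = 24 - H - L)
-x(23, D(-6, -2)) = -(24 - 1*23 - (-5 - 2)) = -(24 - 23 - 1*(-7)) = -(24 - 23 + 7) = -1*8 = -8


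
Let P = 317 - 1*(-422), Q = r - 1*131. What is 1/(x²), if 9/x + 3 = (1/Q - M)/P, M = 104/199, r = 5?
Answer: 3091622548774321/27811290323946276 ≈ 0.11116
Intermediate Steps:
Q = -126 (Q = 5 - 1*131 = 5 - 131 = -126)
P = 739 (P = 317 + 422 = 739)
M = 104/199 (M = 104*(1/199) = 104/199 ≈ 0.52261)
x = -166767174/55602361 (x = 9/(-3 + (1/(-126) - 1*104/199)/739) = 9/(-3 + (-1/126 - 104/199)*(1/739)) = 9/(-3 - 13303/25074*1/739) = 9/(-3 - 13303/18529686) = 9/(-55602361/18529686) = 9*(-18529686/55602361) = -166767174/55602361 ≈ -2.9993)
1/(x²) = 1/((-166767174/55602361)²) = 1/(27811290323946276/3091622548774321) = 3091622548774321/27811290323946276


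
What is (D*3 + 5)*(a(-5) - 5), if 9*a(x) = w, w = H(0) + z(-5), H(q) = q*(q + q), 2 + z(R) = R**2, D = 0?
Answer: -110/9 ≈ -12.222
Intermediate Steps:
z(R) = -2 + R**2
H(q) = 2*q**2 (H(q) = q*(2*q) = 2*q**2)
w = 23 (w = 2*0**2 + (-2 + (-5)**2) = 2*0 + (-2 + 25) = 0 + 23 = 23)
a(x) = 23/9 (a(x) = (1/9)*23 = 23/9)
(D*3 + 5)*(a(-5) - 5) = (0*3 + 5)*(23/9 - 5) = (0 + 5)*(-22/9) = 5*(-22/9) = -110/9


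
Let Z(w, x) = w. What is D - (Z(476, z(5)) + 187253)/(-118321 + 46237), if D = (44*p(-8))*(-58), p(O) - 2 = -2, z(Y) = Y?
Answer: 187729/72084 ≈ 2.6043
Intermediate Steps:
p(O) = 0 (p(O) = 2 - 2 = 0)
D = 0 (D = (44*0)*(-58) = 0*(-58) = 0)
D - (Z(476, z(5)) + 187253)/(-118321 + 46237) = 0 - (476 + 187253)/(-118321 + 46237) = 0 - 187729/(-72084) = 0 - 187729*(-1)/72084 = 0 - 1*(-187729/72084) = 0 + 187729/72084 = 187729/72084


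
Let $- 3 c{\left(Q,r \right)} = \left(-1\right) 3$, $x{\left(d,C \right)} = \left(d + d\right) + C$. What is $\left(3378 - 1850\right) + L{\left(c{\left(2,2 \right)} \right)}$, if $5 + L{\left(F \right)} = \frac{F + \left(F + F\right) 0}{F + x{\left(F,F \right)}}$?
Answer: $\frac{6093}{4} \approx 1523.3$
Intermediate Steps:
$x{\left(d,C \right)} = C + 2 d$ ($x{\left(d,C \right)} = 2 d + C = C + 2 d$)
$c{\left(Q,r \right)} = 1$ ($c{\left(Q,r \right)} = - \frac{\left(-1\right) 3}{3} = \left(- \frac{1}{3}\right) \left(-3\right) = 1$)
$L{\left(F \right)} = - \frac{19}{4}$ ($L{\left(F \right)} = -5 + \frac{F + \left(F + F\right) 0}{F + \left(F + 2 F\right)} = -5 + \frac{F + 2 F 0}{F + 3 F} = -5 + \frac{F + 0}{4 F} = -5 + F \frac{1}{4 F} = -5 + \frac{1}{4} = - \frac{19}{4}$)
$\left(3378 - 1850\right) + L{\left(c{\left(2,2 \right)} \right)} = \left(3378 - 1850\right) - \frac{19}{4} = 1528 - \frac{19}{4} = \frac{6093}{4}$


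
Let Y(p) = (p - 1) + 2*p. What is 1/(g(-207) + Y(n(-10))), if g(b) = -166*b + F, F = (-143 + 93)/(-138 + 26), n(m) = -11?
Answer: 56/1922393 ≈ 2.9130e-5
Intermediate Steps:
F = 25/56 (F = -50/(-112) = -50*(-1/112) = 25/56 ≈ 0.44643)
Y(p) = -1 + 3*p (Y(p) = (-1 + p) + 2*p = -1 + 3*p)
g(b) = 25/56 - 166*b (g(b) = -166*b + 25/56 = 25/56 - 166*b)
1/(g(-207) + Y(n(-10))) = 1/((25/56 - 166*(-207)) + (-1 + 3*(-11))) = 1/((25/56 + 34362) + (-1 - 33)) = 1/(1924297/56 - 34) = 1/(1922393/56) = 56/1922393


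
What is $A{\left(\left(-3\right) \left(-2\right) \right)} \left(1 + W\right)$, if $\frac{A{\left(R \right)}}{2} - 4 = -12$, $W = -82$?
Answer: $1296$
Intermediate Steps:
$A{\left(R \right)} = -16$ ($A{\left(R \right)} = 8 + 2 \left(-12\right) = 8 - 24 = -16$)
$A{\left(\left(-3\right) \left(-2\right) \right)} \left(1 + W\right) = - 16 \left(1 - 82\right) = \left(-16\right) \left(-81\right) = 1296$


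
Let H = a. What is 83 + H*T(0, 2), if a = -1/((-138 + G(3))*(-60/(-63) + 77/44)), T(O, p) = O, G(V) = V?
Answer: 83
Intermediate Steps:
a = 28/10215 (a = -1/((-138 + 3)*(-60/(-63) + 77/44)) = -1/((-135)*(-60*(-1/63) + 77*(1/44))) = -(-1)/(135*(20/21 + 7/4)) = -(-1)/(135*227/84) = -(-1)*84/(135*227) = -1*(-28/10215) = 28/10215 ≈ 0.0027411)
H = 28/10215 ≈ 0.0027411
83 + H*T(0, 2) = 83 + (28/10215)*0 = 83 + 0 = 83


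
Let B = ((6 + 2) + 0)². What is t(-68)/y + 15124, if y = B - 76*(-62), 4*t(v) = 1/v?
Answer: 19647164927/1299072 ≈ 15124.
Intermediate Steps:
t(v) = 1/(4*v)
B = 64 (B = (8 + 0)² = 8² = 64)
y = 4776 (y = 64 - 76*(-62) = 64 + 4712 = 4776)
t(-68)/y + 15124 = ((¼)/(-68))/4776 + 15124 = ((¼)*(-1/68))*(1/4776) + 15124 = -1/272*1/4776 + 15124 = -1/1299072 + 15124 = 19647164927/1299072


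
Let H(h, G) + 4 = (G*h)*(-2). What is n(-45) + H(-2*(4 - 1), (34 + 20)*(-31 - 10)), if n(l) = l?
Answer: -26617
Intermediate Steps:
H(h, G) = -4 - 2*G*h (H(h, G) = -4 + (G*h)*(-2) = -4 - 2*G*h)
n(-45) + H(-2*(4 - 1), (34 + 20)*(-31 - 10)) = -45 + (-4 - 2*(34 + 20)*(-31 - 10)*(-2*(4 - 1))) = -45 + (-4 - 2*54*(-41)*(-2*3)) = -45 + (-4 - 2*(-2214)*(-6)) = -45 + (-4 - 26568) = -45 - 26572 = -26617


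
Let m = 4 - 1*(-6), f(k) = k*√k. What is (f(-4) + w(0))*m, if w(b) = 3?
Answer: 30 - 80*I ≈ 30.0 - 80.0*I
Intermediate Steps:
f(k) = k^(3/2)
m = 10 (m = 4 + 6 = 10)
(f(-4) + w(0))*m = ((-4)^(3/2) + 3)*10 = (-8*I + 3)*10 = (3 - 8*I)*10 = 30 - 80*I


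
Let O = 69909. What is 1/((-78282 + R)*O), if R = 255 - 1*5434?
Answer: -1/5834675049 ≈ -1.7139e-10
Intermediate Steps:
R = -5179 (R = 255 - 5434 = -5179)
1/((-78282 + R)*O) = 1/(-78282 - 5179*69909) = (1/69909)/(-83461) = -1/83461*1/69909 = -1/5834675049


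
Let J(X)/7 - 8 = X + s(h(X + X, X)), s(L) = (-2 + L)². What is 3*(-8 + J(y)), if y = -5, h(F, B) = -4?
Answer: 795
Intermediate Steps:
J(X) = 308 + 7*X (J(X) = 56 + 7*(X + (-2 - 4)²) = 56 + 7*(X + (-6)²) = 56 + 7*(X + 36) = 56 + 7*(36 + X) = 56 + (252 + 7*X) = 308 + 7*X)
3*(-8 + J(y)) = 3*(-8 + (308 + 7*(-5))) = 3*(-8 + (308 - 35)) = 3*(-8 + 273) = 3*265 = 795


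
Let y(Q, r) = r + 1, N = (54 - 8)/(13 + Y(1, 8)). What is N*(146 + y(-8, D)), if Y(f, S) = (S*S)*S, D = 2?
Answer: 6854/525 ≈ 13.055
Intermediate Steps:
Y(f, S) = S**3 (Y(f, S) = S**2*S = S**3)
N = 46/525 (N = (54 - 8)/(13 + 8**3) = 46/(13 + 512) = 46/525 ≈ 0.087619)
y(Q, r) = 1 + r
N*(146 + y(-8, D)) = 46*(146 + (1 + 2))/525 = 46*(146 + 3)/525 = (46/525)*149 = 6854/525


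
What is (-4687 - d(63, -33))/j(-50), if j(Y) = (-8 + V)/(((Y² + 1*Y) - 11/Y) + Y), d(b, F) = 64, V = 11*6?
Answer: -570172261/2900 ≈ -1.9661e+5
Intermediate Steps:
V = 66
j(Y) = 58/(Y² - 11/Y + 2*Y) (j(Y) = (-8 + 66)/(((Y² + 1*Y) - 11/Y) + Y) = 58/(((Y² + Y) - 11/Y) + Y) = 58/(((Y + Y²) - 11/Y) + Y) = 58/((Y + Y² - 11/Y) + Y) = 58/(Y² - 11/Y + 2*Y))
(-4687 - d(63, -33))/j(-50) = (-4687 - 1*64)/((58*(-50)/(-11 + (-50)³ + 2*(-50)²))) = (-4687 - 64)/((58*(-50)/(-11 - 125000 + 2*2500))) = -4751/(58*(-50)/(-11 - 125000 + 5000)) = -4751/(58*(-50)/(-120011)) = -4751/(58*(-50)*(-1/120011)) = -4751/2900/120011 = -4751*120011/2900 = -570172261/2900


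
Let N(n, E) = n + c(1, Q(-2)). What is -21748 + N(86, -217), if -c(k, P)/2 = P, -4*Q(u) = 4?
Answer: -21660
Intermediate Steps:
Q(u) = -1 (Q(u) = -1/4*4 = -1)
c(k, P) = -2*P
N(n, E) = 2 + n (N(n, E) = n - 2*(-1) = n + 2 = 2 + n)
-21748 + N(86, -217) = -21748 + (2 + 86) = -21748 + 88 = -21660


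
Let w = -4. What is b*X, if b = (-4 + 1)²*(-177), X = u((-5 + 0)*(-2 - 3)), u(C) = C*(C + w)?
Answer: -836325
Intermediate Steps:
u(C) = C*(-4 + C) (u(C) = C*(C - 4) = C*(-4 + C))
X = 525 (X = ((-5 + 0)*(-2 - 3))*(-4 + (-5 + 0)*(-2 - 3)) = (-5*(-5))*(-4 - 5*(-5)) = 25*(-4 + 25) = 25*21 = 525)
b = -1593 (b = (-3)²*(-177) = 9*(-177) = -1593)
b*X = -1593*525 = -836325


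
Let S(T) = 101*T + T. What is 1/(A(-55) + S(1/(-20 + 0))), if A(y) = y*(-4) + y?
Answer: 10/1599 ≈ 0.0062539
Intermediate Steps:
A(y) = -3*y (A(y) = -4*y + y = -3*y)
S(T) = 102*T
1/(A(-55) + S(1/(-20 + 0))) = 1/(-3*(-55) + 102/(-20 + 0)) = 1/(165 + 102/(-20)) = 1/(165 + 102*(-1/20)) = 1/(165 - 51/10) = 1/(1599/10) = 10/1599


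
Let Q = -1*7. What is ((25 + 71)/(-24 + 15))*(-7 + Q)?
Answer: 448/3 ≈ 149.33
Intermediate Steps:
Q = -7
((25 + 71)/(-24 + 15))*(-7 + Q) = ((25 + 71)/(-24 + 15))*(-7 - 7) = (96/(-9))*(-14) = (96*(-⅑))*(-14) = -32/3*(-14) = 448/3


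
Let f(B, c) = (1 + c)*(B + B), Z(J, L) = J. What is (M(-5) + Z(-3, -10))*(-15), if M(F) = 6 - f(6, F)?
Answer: -765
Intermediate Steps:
f(B, c) = 2*B*(1 + c) (f(B, c) = (1 + c)*(2*B) = 2*B*(1 + c))
M(F) = -6 - 12*F (M(F) = 6 - 2*6*(1 + F) = 6 - (12 + 12*F) = 6 + (-12 - 12*F) = -6 - 12*F)
(M(-5) + Z(-3, -10))*(-15) = ((-6 - 12*(-5)) - 3)*(-15) = ((-6 + 60) - 3)*(-15) = (54 - 3)*(-15) = 51*(-15) = -765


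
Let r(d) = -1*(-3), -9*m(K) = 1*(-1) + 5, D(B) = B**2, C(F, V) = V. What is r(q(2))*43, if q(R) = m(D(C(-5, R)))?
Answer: 129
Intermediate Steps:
m(K) = -4/9 (m(K) = -(1*(-1) + 5)/9 = -(-1 + 5)/9 = -1/9*4 = -4/9)
q(R) = -4/9
r(d) = 3
r(q(2))*43 = 3*43 = 129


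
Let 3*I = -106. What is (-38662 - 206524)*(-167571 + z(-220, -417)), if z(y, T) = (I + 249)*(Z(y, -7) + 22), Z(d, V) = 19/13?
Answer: 1554421376104/39 ≈ 3.9857e+10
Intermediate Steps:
I = -106/3 (I = (⅓)*(-106) = -106/3 ≈ -35.333)
Z(d, V) = 19/13 (Z(d, V) = 19*(1/13) = 19/13)
z(y, T) = 195505/39 (z(y, T) = (-106/3 + 249)*(19/13 + 22) = (641/3)*(305/13) = 195505/39)
(-38662 - 206524)*(-167571 + z(-220, -417)) = (-38662 - 206524)*(-167571 + 195505/39) = -245186*(-6339764/39) = 1554421376104/39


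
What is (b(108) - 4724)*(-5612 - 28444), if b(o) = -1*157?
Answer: 166227336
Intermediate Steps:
b(o) = -157
(b(108) - 4724)*(-5612 - 28444) = (-157 - 4724)*(-5612 - 28444) = -4881*(-34056) = 166227336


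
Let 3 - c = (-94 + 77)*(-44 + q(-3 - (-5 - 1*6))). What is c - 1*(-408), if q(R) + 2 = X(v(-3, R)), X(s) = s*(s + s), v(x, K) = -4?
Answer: 173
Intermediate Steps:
X(s) = 2*s² (X(s) = s*(2*s) = 2*s²)
q(R) = 30 (q(R) = -2 + 2*(-4)² = -2 + 2*16 = -2 + 32 = 30)
c = -235 (c = 3 - (-94 + 77)*(-44 + 30) = 3 - (-17)*(-14) = 3 - 1*238 = 3 - 238 = -235)
c - 1*(-408) = -235 - 1*(-408) = -235 + 408 = 173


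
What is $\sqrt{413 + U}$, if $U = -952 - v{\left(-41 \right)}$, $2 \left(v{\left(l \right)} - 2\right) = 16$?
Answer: $3 i \sqrt{61} \approx 23.431 i$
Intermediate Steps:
$v{\left(l \right)} = 10$ ($v{\left(l \right)} = 2 + \frac{1}{2} \cdot 16 = 2 + 8 = 10$)
$U = -962$ ($U = -952 - 10 = -962$)
$\sqrt{413 + U} = \sqrt{413 - 962} = \sqrt{-549} = 3 i \sqrt{61}$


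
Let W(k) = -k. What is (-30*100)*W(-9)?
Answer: -27000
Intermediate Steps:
(-30*100)*W(-9) = (-30*100)*(-1*(-9)) = -3000*9 = -27000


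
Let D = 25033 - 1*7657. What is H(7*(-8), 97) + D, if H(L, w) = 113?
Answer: 17489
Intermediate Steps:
D = 17376 (D = 25033 - 7657 = 17376)
H(7*(-8), 97) + D = 113 + 17376 = 17489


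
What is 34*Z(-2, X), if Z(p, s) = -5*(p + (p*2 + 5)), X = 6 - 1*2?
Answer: 170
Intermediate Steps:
X = 4 (X = 6 - 2 = 4)
Z(p, s) = -25 - 15*p (Z(p, s) = -5*(p + (2*p + 5)) = -5*(p + (5 + 2*p)) = -5*(5 + 3*p) = -25 - 15*p)
34*Z(-2, X) = 34*(-25 - 15*(-2)) = 34*(-25 + 30) = 34*5 = 170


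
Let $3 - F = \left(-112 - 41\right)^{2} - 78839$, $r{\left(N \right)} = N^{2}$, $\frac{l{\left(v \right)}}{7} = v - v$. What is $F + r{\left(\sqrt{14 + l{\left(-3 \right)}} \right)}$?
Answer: $55447$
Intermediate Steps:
$l{\left(v \right)} = 0$ ($l{\left(v \right)} = 7 \left(v - v\right) = 7 \cdot 0 = 0$)
$F = 55433$ ($F = 3 - \left(\left(-112 - 41\right)^{2} - 78839\right) = 3 - \left(\left(-153\right)^{2} - 78839\right) = 3 - \left(23409 - 78839\right) = 3 - -55430 = 3 + 55430 = 55433$)
$F + r{\left(\sqrt{14 + l{\left(-3 \right)}} \right)} = 55433 + \left(\sqrt{14 + 0}\right)^{2} = 55433 + \left(\sqrt{14}\right)^{2} = 55433 + 14 = 55447$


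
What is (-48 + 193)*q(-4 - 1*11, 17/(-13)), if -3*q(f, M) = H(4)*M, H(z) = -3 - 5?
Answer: -19720/39 ≈ -505.64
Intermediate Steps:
H(z) = -8
q(f, M) = 8*M/3 (q(f, M) = -(-8)*M/3 = 8*M/3)
(-48 + 193)*q(-4 - 1*11, 17/(-13)) = (-48 + 193)*(8*(17/(-13))/3) = 145*(8*(17*(-1/13))/3) = 145*((8/3)*(-17/13)) = 145*(-136/39) = -19720/39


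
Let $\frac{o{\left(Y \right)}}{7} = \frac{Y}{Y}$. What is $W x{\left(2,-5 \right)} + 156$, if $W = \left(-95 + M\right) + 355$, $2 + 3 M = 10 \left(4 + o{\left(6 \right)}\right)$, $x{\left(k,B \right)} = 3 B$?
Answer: $-4284$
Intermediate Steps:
$o{\left(Y \right)} = 7$ ($o{\left(Y \right)} = 7 \frac{Y}{Y} = 7 \cdot 1 = 7$)
$M = 36$ ($M = - \frac{2}{3} + \frac{10 \left(4 + 7\right)}{3} = - \frac{2}{3} + \frac{10 \cdot 11}{3} = - \frac{2}{3} + \frac{1}{3} \cdot 110 = - \frac{2}{3} + \frac{110}{3} = 36$)
$W = 296$ ($W = \left(-95 + 36\right) + 355 = -59 + 355 = 296$)
$W x{\left(2,-5 \right)} + 156 = 296 \cdot 3 \left(-5\right) + 156 = 296 \left(-15\right) + 156 = -4440 + 156 = -4284$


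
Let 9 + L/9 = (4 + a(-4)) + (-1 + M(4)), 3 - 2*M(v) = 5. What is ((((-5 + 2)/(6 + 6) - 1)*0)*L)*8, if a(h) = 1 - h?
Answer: 0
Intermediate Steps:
M(v) = -1 (M(v) = 3/2 - ½*5 = 3/2 - 5/2 = -1)
L = -18 (L = -81 + 9*((4 + (1 - 1*(-4))) + (-1 - 1)) = -81 + 9*((4 + (1 + 4)) - 2) = -81 + 9*((4 + 5) - 2) = -81 + 9*(9 - 2) = -81 + 9*7 = -81 + 63 = -18)
((((-5 + 2)/(6 + 6) - 1)*0)*L)*8 = ((((-5 + 2)/(6 + 6) - 1)*0)*(-18))*8 = (((-3/12 - 1)*0)*(-18))*8 = (((-3*1/12 - 1)*0)*(-18))*8 = (((-¼ - 1)*0)*(-18))*8 = (-5/4*0*(-18))*8 = (0*(-18))*8 = 0*8 = 0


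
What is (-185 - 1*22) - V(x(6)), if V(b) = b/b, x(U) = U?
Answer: -208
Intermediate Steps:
V(b) = 1
(-185 - 1*22) - V(x(6)) = (-185 - 1*22) - 1*1 = (-185 - 22) - 1 = -207 - 1 = -208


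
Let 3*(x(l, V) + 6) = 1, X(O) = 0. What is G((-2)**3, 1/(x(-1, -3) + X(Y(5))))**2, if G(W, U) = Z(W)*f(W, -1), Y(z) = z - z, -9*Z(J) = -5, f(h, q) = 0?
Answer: 0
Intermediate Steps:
Z(J) = 5/9 (Z(J) = -1/9*(-5) = 5/9)
Y(z) = 0
x(l, V) = -17/3 (x(l, V) = -6 + (1/3)*1 = -6 + 1/3 = -17/3)
G(W, U) = 0 (G(W, U) = (5/9)*0 = 0)
G((-2)**3, 1/(x(-1, -3) + X(Y(5))))**2 = 0**2 = 0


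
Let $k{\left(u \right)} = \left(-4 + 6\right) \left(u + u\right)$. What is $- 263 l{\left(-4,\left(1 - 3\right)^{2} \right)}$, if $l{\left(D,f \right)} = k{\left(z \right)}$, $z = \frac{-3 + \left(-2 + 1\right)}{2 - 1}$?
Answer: $4208$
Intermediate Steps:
$z = -4$ ($z = \frac{-3 - 1}{1} = \left(-4\right) 1 = -4$)
$k{\left(u \right)} = 4 u$ ($k{\left(u \right)} = 2 \cdot 2 u = 4 u$)
$l{\left(D,f \right)} = -16$ ($l{\left(D,f \right)} = 4 \left(-4\right) = -16$)
$- 263 l{\left(-4,\left(1 - 3\right)^{2} \right)} = \left(-263\right) \left(-16\right) = 4208$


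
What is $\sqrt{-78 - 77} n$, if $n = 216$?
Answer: $216 i \sqrt{155} \approx 2689.2 i$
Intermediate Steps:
$\sqrt{-78 - 77} n = \sqrt{-78 - 77} \cdot 216 = \sqrt{-155} \cdot 216 = i \sqrt{155} \cdot 216 = 216 i \sqrt{155}$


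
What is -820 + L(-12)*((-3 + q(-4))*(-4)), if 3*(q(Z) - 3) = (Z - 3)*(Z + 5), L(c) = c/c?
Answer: -2432/3 ≈ -810.67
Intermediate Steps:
L(c) = 1
q(Z) = 3 + (-3 + Z)*(5 + Z)/3 (q(Z) = 3 + ((Z - 3)*(Z + 5))/3 = 3 + ((-3 + Z)*(5 + Z))/3 = 3 + (-3 + Z)*(5 + Z)/3)
-820 + L(-12)*((-3 + q(-4))*(-4)) = -820 + 1*((-3 + (-2 + (1/3)*(-4)**2 + (2/3)*(-4)))*(-4)) = -820 + 1*((-3 + (-2 + (1/3)*16 - 8/3))*(-4)) = -820 + 1*((-3 + (-2 + 16/3 - 8/3))*(-4)) = -820 + 1*((-3 + 2/3)*(-4)) = -820 + 1*(-7/3*(-4)) = -820 + 1*(28/3) = -820 + 28/3 = -2432/3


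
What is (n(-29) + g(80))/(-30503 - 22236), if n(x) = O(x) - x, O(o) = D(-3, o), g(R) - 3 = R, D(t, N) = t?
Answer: -109/52739 ≈ -0.0020668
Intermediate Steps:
g(R) = 3 + R
O(o) = -3
n(x) = -3 - x
(n(-29) + g(80))/(-30503 - 22236) = ((-3 - 1*(-29)) + (3 + 80))/(-30503 - 22236) = ((-3 + 29) + 83)/(-52739) = (26 + 83)*(-1/52739) = 109*(-1/52739) = -109/52739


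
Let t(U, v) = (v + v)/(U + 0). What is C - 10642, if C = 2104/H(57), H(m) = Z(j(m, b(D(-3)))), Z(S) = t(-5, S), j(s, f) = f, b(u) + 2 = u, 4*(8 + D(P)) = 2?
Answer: -191678/19 ≈ -10088.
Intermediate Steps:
t(U, v) = 2*v/U (t(U, v) = (2*v)/U = 2*v/U)
D(P) = -15/2 (D(P) = -8 + (¼)*2 = -8 + ½ = -15/2)
b(u) = -2 + u
Z(S) = -2*S/5 (Z(S) = 2*S/(-5) = 2*S*(-⅕) = -2*S/5)
H(m) = 19/5 (H(m) = -2*(-2 - 15/2)/5 = -⅖*(-19/2) = 19/5)
C = 10520/19 (C = 2104/(19/5) = 2104*(5/19) = 10520/19 ≈ 553.68)
C - 10642 = 10520/19 - 10642 = -191678/19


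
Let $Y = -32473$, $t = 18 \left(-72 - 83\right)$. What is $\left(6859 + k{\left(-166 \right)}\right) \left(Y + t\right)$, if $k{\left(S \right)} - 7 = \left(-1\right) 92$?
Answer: $-238871562$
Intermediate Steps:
$k{\left(S \right)} = -85$ ($k{\left(S \right)} = 7 - 92 = -85$)
$t = -2790$ ($t = 18 \left(-155\right) = -2790$)
$\left(6859 + k{\left(-166 \right)}\right) \left(Y + t\right) = \left(6859 - 85\right) \left(-32473 - 2790\right) = 6774 \left(-35263\right) = -238871562$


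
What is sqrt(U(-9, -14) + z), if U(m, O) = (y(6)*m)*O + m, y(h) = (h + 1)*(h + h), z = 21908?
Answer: sqrt(32483) ≈ 180.23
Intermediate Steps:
y(h) = 2*h*(1 + h) (y(h) = (1 + h)*(2*h) = 2*h*(1 + h))
U(m, O) = m + 84*O*m (U(m, O) = ((2*6*(1 + 6))*m)*O + m = ((2*6*7)*m)*O + m = (84*m)*O + m = 84*O*m + m = m + 84*O*m)
sqrt(U(-9, -14) + z) = sqrt(-9*(1 + 84*(-14)) + 21908) = sqrt(-9*(1 - 1176) + 21908) = sqrt(-9*(-1175) + 21908) = sqrt(10575 + 21908) = sqrt(32483)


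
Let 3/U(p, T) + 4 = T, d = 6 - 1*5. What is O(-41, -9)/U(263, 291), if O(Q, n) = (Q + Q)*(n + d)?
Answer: 188272/3 ≈ 62757.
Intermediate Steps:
d = 1 (d = 6 - 5 = 1)
U(p, T) = 3/(-4 + T)
O(Q, n) = 2*Q*(1 + n) (O(Q, n) = (Q + Q)*(n + 1) = (2*Q)*(1 + n) = 2*Q*(1 + n))
O(-41, -9)/U(263, 291) = (2*(-41)*(1 - 9))/((3/(-4 + 291))) = (2*(-41)*(-8))/((3/287)) = 656/((3*(1/287))) = 656/(3/287) = 656*(287/3) = 188272/3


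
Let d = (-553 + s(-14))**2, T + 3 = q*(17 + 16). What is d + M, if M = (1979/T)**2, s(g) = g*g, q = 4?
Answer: 2124795250/16641 ≈ 1.2768e+5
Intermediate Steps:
T = 129 (T = -3 + 4*(17 + 16) = -3 + 4*33 = -3 + 132 = 129)
s(g) = g**2
d = 127449 (d = (-553 + (-14)**2)**2 = (-553 + 196)**2 = (-357)**2 = 127449)
M = 3916441/16641 (M = (1979/129)**2 = 3916441/16641 ≈ 235.35)
d + M = 127449 + 3916441/16641 = 2124795250/16641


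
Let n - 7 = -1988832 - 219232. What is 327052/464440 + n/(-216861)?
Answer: 91369568071/8393243570 ≈ 10.886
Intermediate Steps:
n = -2208057 (n = 7 + (-1988832 - 219232) = 7 - 2208064 = -2208057)
327052/464440 + n/(-216861) = 327052/464440 - 2208057/(-216861) = 327052*(1/464440) - 2208057*(-1/216861) = 81763/116110 + 736019/72287 = 91369568071/8393243570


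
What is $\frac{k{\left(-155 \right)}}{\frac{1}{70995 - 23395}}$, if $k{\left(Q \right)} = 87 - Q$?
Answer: $11519200$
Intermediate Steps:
$\frac{k{\left(-155 \right)}}{\frac{1}{70995 - 23395}} = \frac{87 - -155}{\frac{1}{70995 - 23395}} = \frac{87 + 155}{\frac{1}{47600}} = 242 \frac{1}{\frac{1}{47600}} = 242 \cdot 47600 = 11519200$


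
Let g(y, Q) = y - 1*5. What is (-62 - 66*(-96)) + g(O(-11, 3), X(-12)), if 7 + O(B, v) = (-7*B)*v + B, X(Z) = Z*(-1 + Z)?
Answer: 6482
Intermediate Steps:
O(B, v) = -7 + B - 7*B*v (O(B, v) = -7 + ((-7*B)*v + B) = -7 + (-7*B*v + B) = -7 + (B - 7*B*v) = -7 + B - 7*B*v)
g(y, Q) = -5 + y (g(y, Q) = y - 5 = -5 + y)
(-62 - 66*(-96)) + g(O(-11, 3), X(-12)) = (-62 - 66*(-96)) + (-5 + (-7 - 11 - 7*(-11)*3)) = (-62 + 6336) + (-5 + (-7 - 11 + 231)) = 6274 + (-5 + 213) = 6274 + 208 = 6482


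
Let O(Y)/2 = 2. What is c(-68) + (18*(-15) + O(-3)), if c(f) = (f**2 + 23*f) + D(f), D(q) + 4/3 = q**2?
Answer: 22250/3 ≈ 7416.7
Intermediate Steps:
D(q) = -4/3 + q**2
O(Y) = 4 (O(Y) = 2*2 = 4)
c(f) = -4/3 + 2*f**2 + 23*f (c(f) = (f**2 + 23*f) + (-4/3 + f**2) = -4/3 + 2*f**2 + 23*f)
c(-68) + (18*(-15) + O(-3)) = (-4/3 + 2*(-68)**2 + 23*(-68)) + (18*(-15) + 4) = (-4/3 + 2*4624 - 1564) + (-270 + 4) = (-4/3 + 9248 - 1564) - 266 = 23048/3 - 266 = 22250/3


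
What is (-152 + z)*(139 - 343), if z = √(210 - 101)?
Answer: 31008 - 204*√109 ≈ 28878.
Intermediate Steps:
z = √109 ≈ 10.440
(-152 + z)*(139 - 343) = (-152 + √109)*(139 - 343) = (-152 + √109)*(-204) = 31008 - 204*√109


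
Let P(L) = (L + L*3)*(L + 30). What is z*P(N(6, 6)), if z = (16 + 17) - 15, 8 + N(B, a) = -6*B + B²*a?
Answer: 2501568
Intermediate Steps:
N(B, a) = -8 - 6*B + a*B² (N(B, a) = -8 + (-6*B + B²*a) = -8 + (-6*B + a*B²) = -8 - 6*B + a*B²)
P(L) = 4*L*(30 + L) (P(L) = (L + 3*L)*(30 + L) = (4*L)*(30 + L) = 4*L*(30 + L))
z = 18 (z = 33 - 15 = 18)
z*P(N(6, 6)) = 18*(4*(-8 - 6*6 + 6*6²)*(30 + (-8 - 6*6 + 6*6²))) = 18*(4*(-8 - 36 + 6*36)*(30 + (-8 - 36 + 6*36))) = 18*(4*(-8 - 36 + 216)*(30 + (-8 - 36 + 216))) = 18*(4*172*(30 + 172)) = 18*(4*172*202) = 18*138976 = 2501568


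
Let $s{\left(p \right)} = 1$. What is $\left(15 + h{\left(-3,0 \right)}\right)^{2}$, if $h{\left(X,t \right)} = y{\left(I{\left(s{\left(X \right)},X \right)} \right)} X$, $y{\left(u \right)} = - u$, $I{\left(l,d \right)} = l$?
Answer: $324$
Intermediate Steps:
$h{\left(X,t \right)} = - X$ ($h{\left(X,t \right)} = \left(-1\right) 1 X = - X$)
$\left(15 + h{\left(-3,0 \right)}\right)^{2} = \left(15 - -3\right)^{2} = \left(15 + 3\right)^{2} = 18^{2} = 324$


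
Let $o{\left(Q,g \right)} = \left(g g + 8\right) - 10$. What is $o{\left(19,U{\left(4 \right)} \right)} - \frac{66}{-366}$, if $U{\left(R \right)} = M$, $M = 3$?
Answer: $\frac{438}{61} \approx 7.1803$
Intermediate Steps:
$U{\left(R \right)} = 3$
$o{\left(Q,g \right)} = -2 + g^{2}$ ($o{\left(Q,g \right)} = \left(g^{2} + 8\right) - 10 = \left(8 + g^{2}\right) - 10 = -2 + g^{2}$)
$o{\left(19,U{\left(4 \right)} \right)} - \frac{66}{-366} = \left(-2 + 3^{2}\right) - \frac{66}{-366} = \left(-2 + 9\right) - - \frac{11}{61} = 7 + \frac{11}{61} = \frac{438}{61}$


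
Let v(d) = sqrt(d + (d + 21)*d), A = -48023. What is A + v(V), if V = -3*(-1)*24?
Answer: -48023 + 12*sqrt(47) ≈ -47941.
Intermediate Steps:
V = 72 (V = 3*24 = 72)
v(d) = sqrt(d + d*(21 + d)) (v(d) = sqrt(d + (21 + d)*d) = sqrt(d + d*(21 + d)))
A + v(V) = -48023 + sqrt(72*(22 + 72)) = -48023 + sqrt(72*94) = -48023 + sqrt(6768) = -48023 + 12*sqrt(47)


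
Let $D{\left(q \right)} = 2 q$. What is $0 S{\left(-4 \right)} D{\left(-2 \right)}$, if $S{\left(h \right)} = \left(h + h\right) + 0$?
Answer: $0$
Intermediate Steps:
$S{\left(h \right)} = 2 h$ ($S{\left(h \right)} = 2 h + 0 = 2 h$)
$0 S{\left(-4 \right)} D{\left(-2 \right)} = 0 \cdot 2 \left(-4\right) 2 \left(-2\right) = 0 \left(-8\right) \left(-4\right) = 0 \left(-4\right) = 0$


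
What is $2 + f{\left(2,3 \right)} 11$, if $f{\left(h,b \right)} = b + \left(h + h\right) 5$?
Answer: $255$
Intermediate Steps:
$f{\left(h,b \right)} = b + 10 h$ ($f{\left(h,b \right)} = b + 2 h 5 = b + 10 h$)
$2 + f{\left(2,3 \right)} 11 = 2 + \left(3 + 10 \cdot 2\right) 11 = 2 + \left(3 + 20\right) 11 = 2 + 23 \cdot 11 = 2 + 253 = 255$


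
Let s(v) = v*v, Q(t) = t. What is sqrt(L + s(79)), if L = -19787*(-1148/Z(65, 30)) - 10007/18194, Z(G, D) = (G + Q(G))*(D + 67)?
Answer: 7*sqrt(2159661506415723310)/114713170 ≈ 89.676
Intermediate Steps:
s(v) = v**2
Z(G, D) = 2*G*(67 + D) (Z(G, D) = (G + G)*(D + 67) = (2*G)*(67 + D) = 2*G*(67 + D))
L = 206579591037/114713170 (L = -19787*(-574/(65*(67 + 30))) - 10007/18194 = -19787/((2*65*97)*(-1/1148)) - 10007*1/18194 = -19787/(12610*(-1/1148)) - 10007/18194 = -19787/(-6305/574) - 10007/18194 = -19787*(-574/6305) - 10007/18194 = 11357738/6305 - 10007/18194 = 206579591037/114713170 ≈ 1800.8)
sqrt(L + s(79)) = sqrt(206579591037/114713170 + 79**2) = sqrt(206579591037/114713170 + 6241) = sqrt(922504485007/114713170) = 7*sqrt(2159661506415723310)/114713170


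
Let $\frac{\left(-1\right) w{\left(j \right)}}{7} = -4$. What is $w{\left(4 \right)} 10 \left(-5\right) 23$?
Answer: $-32200$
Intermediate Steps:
$w{\left(j \right)} = 28$ ($w{\left(j \right)} = \left(-7\right) \left(-4\right) = 28$)
$w{\left(4 \right)} 10 \left(-5\right) 23 = 28 \cdot 10 \left(-5\right) 23 = 28 \left(-50\right) 23 = \left(-1400\right) 23 = -32200$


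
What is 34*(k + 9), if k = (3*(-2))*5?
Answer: -714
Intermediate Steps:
k = -30 (k = -6*5 = -30)
34*(k + 9) = 34*(-30 + 9) = 34*(-21) = -714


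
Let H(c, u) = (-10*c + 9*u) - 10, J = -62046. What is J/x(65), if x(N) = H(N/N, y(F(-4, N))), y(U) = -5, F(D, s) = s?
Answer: 62046/65 ≈ 954.55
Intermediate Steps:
H(c, u) = -10 - 10*c + 9*u
x(N) = -65 (x(N) = -10 - 10*N/N + 9*(-5) = -10 - 10*1 - 45 = -10 - 10 - 45 = -65)
J/x(65) = -62046/(-65) = -62046*(-1/65) = 62046/65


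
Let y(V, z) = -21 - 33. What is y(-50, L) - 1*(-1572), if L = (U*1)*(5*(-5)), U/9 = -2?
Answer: 1518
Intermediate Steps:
U = -18 (U = 9*(-2) = -18)
L = 450 (L = (-18*1)*(5*(-5)) = -18*(-25) = 450)
y(V, z) = -54
y(-50, L) - 1*(-1572) = -54 - 1*(-1572) = -54 + 1572 = 1518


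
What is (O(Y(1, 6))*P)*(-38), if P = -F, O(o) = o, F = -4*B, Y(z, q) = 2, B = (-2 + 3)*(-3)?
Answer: 912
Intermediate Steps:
B = -3 (B = 1*(-3) = -3)
F = 12 (F = -4*(-3) = 12)
P = -12 (P = -1*12 = -12)
(O(Y(1, 6))*P)*(-38) = (2*(-12))*(-38) = -24*(-38) = 912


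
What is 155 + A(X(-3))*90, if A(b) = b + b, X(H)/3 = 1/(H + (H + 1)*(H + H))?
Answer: 215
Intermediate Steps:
X(H) = 3/(H + 2*H*(1 + H)) (X(H) = 3/(H + (H + 1)*(H + H)) = 3/(H + (1 + H)*(2*H)) = 3/(H + 2*H*(1 + H)))
A(b) = 2*b
155 + A(X(-3))*90 = 155 + (2*(3/(-3*(3 + 2*(-3)))))*90 = 155 + (2*(3*(-1/3)/(3 - 6)))*90 = 155 + (2*(3*(-1/3)/(-3)))*90 = 155 + (2*(3*(-1/3)*(-1/3)))*90 = 155 + (2*(1/3))*90 = 155 + (2/3)*90 = 155 + 60 = 215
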